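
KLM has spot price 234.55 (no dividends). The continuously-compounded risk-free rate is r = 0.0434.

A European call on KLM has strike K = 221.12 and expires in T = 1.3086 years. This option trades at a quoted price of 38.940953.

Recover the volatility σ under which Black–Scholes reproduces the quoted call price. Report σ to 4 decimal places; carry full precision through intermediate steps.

sigma = 0.2379

At σ = 0.2379 the Black–Scholes value reproduces the quote:
σ√T = 0.2379·√1.3086 = 0.272143
d₁ = (ln(S/K) + (r+σ²/2)T) / (σ√T) = (ln(234.55/221.12) + (0.0434+0.2379²/2)·1.3086) / 0.272143 = (0.058963 + 0.093824) / 0.272143 = 0.561423
d₂ = d₁ − σ√T = 0.561423 − 0.272143 = 0.289279
e^{−rT} = 0.944789
N(d₁) = 0.712745,  N(d₂) = 0.613816
V = S·N(d₁) − K·e^{−rT}·N(d₂) = 167.174409 − 128.233456 = 38.940953 (the observed quote) — the price is monotone increasing in volatility, hence this σ is the only solution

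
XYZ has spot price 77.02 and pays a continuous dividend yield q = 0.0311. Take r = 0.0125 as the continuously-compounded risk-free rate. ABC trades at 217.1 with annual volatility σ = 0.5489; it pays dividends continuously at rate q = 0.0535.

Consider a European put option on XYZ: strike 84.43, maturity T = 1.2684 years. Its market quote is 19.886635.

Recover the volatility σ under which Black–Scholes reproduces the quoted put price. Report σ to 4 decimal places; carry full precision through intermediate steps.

sigma = 0.4272

At σ = 0.4272 the Black–Scholes value reproduces the quote:
σ√T = 0.4272·√1.2684 = 0.481127
d₁ = (ln(S/K) + (r−q+σ²/2)T) / (σ√T) = (ln(77.02/84.43) + (0.0125−0.0311+0.4272²/2)·1.2684) / 0.481127 = (-0.091858 + 0.092149) / 0.481127 = 0.000606
d₂ = d₁ − σ√T = 0.000606 − 0.481127 = -0.480521
e^{−rT} = 0.984270
e^{−qT} = 0.961321
N(−d₁) = 0.499758,  N(−d₂) = 0.684571
V = K·e^{−rT}·N(−d₂) − S·e^{−qT}·N(−d₁) = 56.889198 − 37.002563 = 19.886635 (the quoted price), and the Black–Scholes price is strictly increasing in σ, so σ is unique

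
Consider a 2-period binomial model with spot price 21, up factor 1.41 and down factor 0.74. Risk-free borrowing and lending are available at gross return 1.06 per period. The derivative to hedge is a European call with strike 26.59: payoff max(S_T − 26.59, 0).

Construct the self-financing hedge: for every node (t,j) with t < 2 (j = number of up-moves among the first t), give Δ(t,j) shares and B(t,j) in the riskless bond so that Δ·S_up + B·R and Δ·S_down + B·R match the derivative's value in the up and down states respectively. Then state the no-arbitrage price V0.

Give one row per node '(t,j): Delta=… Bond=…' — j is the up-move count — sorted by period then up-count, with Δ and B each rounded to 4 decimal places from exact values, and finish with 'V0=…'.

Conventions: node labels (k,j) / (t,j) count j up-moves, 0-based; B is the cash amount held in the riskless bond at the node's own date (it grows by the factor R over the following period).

Risk-neutral probability p* = (R−d)/(u−d) = (1.06−0.74)/(1.41−0.74) = 0.4776.
Terminal payoffs: V(2,0)=0.0000, V(2,1)=0.0000, V(2,2)=15.1601
  t=1,j=0: stock 15.5400 → up 21.9114 (V=0.0000), down 11.4996 (V=0.0000). Price 0.0000; hedge Δ=0.0000, bond B=0.0000.
  t=1,j=1: stock 29.6100 → up 41.7501 (V=15.1601), down 21.9114 (V=0.0000). Price 6.8308; hedge Δ=0.7642, bond B=-15.7962.
  t=0,j=0: stock 21.0000 → up 29.6100 (V=6.8308), down 15.5400 (V=0.0000). Price 3.0778; hedge Δ=0.4855, bond B=-7.1174.
Check: Δ(0,0)·S0 + B(0,0) = 3.0778 = V0.

(0,0): Delta=0.4855 Bond=-7.1174
(1,0): Delta=0.0000 Bond=0.0000
(1,1): Delta=0.7642 Bond=-15.7962
V0=3.0778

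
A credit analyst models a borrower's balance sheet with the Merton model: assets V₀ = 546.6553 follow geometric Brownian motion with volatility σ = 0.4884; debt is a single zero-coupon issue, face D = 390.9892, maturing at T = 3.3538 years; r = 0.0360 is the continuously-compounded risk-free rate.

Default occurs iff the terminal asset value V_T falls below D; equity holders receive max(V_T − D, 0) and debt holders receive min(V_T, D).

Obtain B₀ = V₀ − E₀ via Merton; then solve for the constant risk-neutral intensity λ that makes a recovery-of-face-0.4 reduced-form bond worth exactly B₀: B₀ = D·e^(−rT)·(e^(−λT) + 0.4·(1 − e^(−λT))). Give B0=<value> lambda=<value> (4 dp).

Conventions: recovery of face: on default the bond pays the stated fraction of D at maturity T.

With assets at 546.6553 and a single debt payment of 390.9892 at 3.3538 years:
d₁ = [ln(V₀/D) + (r + σ²/2)T] / (σ√T)
   = [ln(546.6553/390.9892) + (0.0360 + 0.5·0.4884²)·3.3538] / (0.4884·√3.3538)
   = [0.335139 + 0.520735] / 0.894426 = 0.956898
d₂ = d₁ − σ√T = 0.956898 − 0.894426 = 0.062472
N(d₁) = 0.830691,  N(d₂) = 0.524907,  e^(−rT) = 0.886267
E₀ = V₀·N(d₁) − D·e^(−rT)·N(d₂)
   = 546.6553·0.830691 − 390.9892·0.886267·0.524907 = 272.210304
B₀ = V₀ − E₀ = 546.6553 − 272.210304 = 274.444996
e^(−λT) = (B₀·e^(rT)/D − 0.4)/(1 − 0.4) = (274.4450·1.128328/390.9892 − 0.4)/0.6 = 0.65333548
λ = −ln(0.65333548)/3.3538 = 0.126920

B0=274.4450 lambda=0.1269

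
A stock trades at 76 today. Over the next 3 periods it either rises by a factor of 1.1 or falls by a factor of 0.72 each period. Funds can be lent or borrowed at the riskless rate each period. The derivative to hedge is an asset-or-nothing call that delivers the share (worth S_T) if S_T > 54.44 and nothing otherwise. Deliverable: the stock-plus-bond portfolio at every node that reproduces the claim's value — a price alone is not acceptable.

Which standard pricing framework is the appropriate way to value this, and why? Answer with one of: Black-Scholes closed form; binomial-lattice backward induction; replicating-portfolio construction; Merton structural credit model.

Key observation: a price alone would not answer the question — the per-node share/bond construction on the spot-76, 1.1/0.72 tree is required, and only the replicating-portfolio method yields it.

framework: replicating-portfolio construction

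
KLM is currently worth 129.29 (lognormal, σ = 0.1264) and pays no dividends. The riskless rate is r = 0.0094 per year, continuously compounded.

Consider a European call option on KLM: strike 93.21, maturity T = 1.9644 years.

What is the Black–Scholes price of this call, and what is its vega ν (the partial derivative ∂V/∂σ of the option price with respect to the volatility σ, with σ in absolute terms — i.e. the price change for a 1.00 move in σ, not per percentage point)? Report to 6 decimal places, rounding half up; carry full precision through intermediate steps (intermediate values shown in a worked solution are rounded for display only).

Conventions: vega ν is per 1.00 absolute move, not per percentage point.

price = 37.971085
ν = 9.028646

σ√T = 0.1264·√1.9644 = 0.177159
d₁ = (ln(S/K) + (r+σ²/2)T) / (σ√T) = (ln(129.29/93.21) + (0.0094+0.1264²/2)·1.9644) / 0.177159 = (0.327203 + 0.034158) / 0.177159 = 2.039760
d₂ = d₁ − σ√T = 2.039760 − 0.177159 = 1.862602
e^{−rT} = 0.981704
N(d₁) = 0.979313,  N(d₂) = 0.968741
Call price V = S·N(d₁) − K·e^{−rT}·N(d₂) = 126.615363 − 88.644278 = 37.971085
φ(d₁) = (1/√(2π))·e^{−d₁²/2} = 0.049824
ν = S·φ(d₁)·√T = 9.028646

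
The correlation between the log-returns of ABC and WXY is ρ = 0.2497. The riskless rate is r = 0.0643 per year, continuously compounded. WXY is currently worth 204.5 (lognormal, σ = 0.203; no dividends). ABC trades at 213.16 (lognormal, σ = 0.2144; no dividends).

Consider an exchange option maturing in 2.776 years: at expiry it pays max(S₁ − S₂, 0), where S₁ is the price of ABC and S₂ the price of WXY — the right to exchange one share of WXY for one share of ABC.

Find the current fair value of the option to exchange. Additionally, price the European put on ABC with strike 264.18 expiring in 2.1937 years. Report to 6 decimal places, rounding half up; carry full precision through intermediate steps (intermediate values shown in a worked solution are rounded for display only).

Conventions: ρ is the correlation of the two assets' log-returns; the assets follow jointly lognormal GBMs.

σ_eff = √(σ₁² + σ₂² − 2ρσ₁σ₂) = √(0.2144² + 0.203² − 2·0.2497·0.2144·0.203) = 0.255814
d₁ = (ln(S₁/S₂) + (q₂ − q₁ + σ_eff²/2)T) / (σ_eff√T) = (ln(213.16/204.5) + (0.0 − 0.0 + 0.032720)·2.776) / 0.426220 = 0.310419
d₂ = d₁ − σ_eff√T = 0.310419 − 0.426220 = -0.115801
N(d₁) = 0.621879,  N(d₂) = 0.453905
V = S₁·e^{−q₁T}·N(d₁) − S₂·e^{−q₂T}·N(d₂) = 132.559708 − 92.823580 = 39.736128
[vanilla: ABC put K=264.18]
σ√T = 0.2144·√2.1937 = 0.317551
d₁ = (ln(S/K) + (r+σ²/2)T) / (σ√T) = (ln(213.16/264.18) + (0.0643+0.2144²/2)·2.1937) / 0.317551 = (-0.214588 + 0.191474) / 0.317551 = -0.072787
d₂ = d₁ − σ√T = -0.072787 − 0.317551 = -0.390337
e^{−rT} = 0.868442
N(−d₁) = 0.529012,  N(−d₂) = 0.651856
price = K·e^{−rT}·N(−d₂) − S·N(−d₁) = 149.552113 − 112.764197 = 36.787916

exchange price = 39.736128
price(ABC put K=264.18) = 36.787916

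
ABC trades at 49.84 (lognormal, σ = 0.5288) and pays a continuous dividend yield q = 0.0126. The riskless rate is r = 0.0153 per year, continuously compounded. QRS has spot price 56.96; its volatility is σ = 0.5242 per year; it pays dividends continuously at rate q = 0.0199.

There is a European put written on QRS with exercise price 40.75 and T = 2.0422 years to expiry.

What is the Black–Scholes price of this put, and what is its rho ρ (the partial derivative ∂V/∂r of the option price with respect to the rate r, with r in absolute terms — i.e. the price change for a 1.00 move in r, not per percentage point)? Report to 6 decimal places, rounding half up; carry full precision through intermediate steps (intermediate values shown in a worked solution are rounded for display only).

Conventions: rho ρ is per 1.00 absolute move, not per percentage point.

price = 7.360493
ρ = -38.401574

σ√T = 0.5242·√2.0422 = 0.749111
d₁ = (ln(S/K) + (r−q+σ²/2)T) / (σ√T) = (ln(56.96/40.75) + (0.0153−0.0199+0.5242²/2)·2.0422) / 0.749111 = (0.334893 + 0.271189) / 0.749111 = 0.809070
d₂ = d₁ − σ√T = 0.809070 − 0.749111 = 0.059959
e^{−rT} = 0.969237
e^{−qT} = 0.960175
N(−d₁) = 0.209238,  N(−d₂) = 0.476094
Put price V = K·e^{−rT}·N(−d₂) − S·e^{−qT}·N(−d₁) = 18.804022 − 11.443529 = 7.360493
ρ = −K·T·e^{−rT}·N(−d₂) = -38.401574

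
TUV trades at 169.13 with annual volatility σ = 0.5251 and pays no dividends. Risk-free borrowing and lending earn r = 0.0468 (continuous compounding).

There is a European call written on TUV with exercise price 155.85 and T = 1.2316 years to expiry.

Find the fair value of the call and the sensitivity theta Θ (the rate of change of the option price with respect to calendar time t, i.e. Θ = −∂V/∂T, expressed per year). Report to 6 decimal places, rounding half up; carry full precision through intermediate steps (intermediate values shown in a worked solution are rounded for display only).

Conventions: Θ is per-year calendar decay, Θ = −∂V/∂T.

σ√T = 0.5251·√1.2316 = 0.582743
d₁ = (ln(S/K) + (r+σ²/2)T) / (σ√T) = (ln(169.13/155.85) + (0.0468+0.5251²/2)·1.2316) / 0.582743 = (0.081774 + 0.227433) / 0.582743 = 0.530606
d₂ = d₁ − σ√T = 0.530606 − 0.582743 = -0.052136
e^{−rT} = 0.943991
N(d₁) = 0.702154,  N(d₂) = 0.479210
Call price V = S·N(d₁) − K·e^{−rT}·N(d₂) = 118.755348 − 70.501847 = 48.253501
φ(d₁) = (1/√(2π))·e^{−d₁²/2} = 0.346556
Θ = −S·φ(d₁)·σ/(2√T) − r·K·e^{−rT}·N(d₂) = −13.866650 − 3.299486 = -17.166137

price = 48.253501
Θ = -17.166137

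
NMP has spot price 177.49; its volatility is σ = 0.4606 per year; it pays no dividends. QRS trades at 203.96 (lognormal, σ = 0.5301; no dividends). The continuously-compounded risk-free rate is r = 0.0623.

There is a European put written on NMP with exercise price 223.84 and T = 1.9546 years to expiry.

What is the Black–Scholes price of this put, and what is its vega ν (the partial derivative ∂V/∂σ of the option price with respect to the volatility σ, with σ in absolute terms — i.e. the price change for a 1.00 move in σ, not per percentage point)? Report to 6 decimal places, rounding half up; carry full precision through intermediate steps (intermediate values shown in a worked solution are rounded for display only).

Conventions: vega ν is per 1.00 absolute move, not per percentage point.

σ√T = 0.4606·√1.9546 = 0.643951
d₁ = (ln(S/K) + (r+σ²/2)T) / (σ√T) = (ln(177.49/223.84) + (0.0623+0.4606²/2)·1.9546) / 0.643951 = (-0.232017 + 0.329108) / 0.643951 = 0.150774
d₂ = d₁ − σ√T = 0.150774 − 0.643951 = -0.493177
e^{−rT} = 0.885351
N(−d₁) = 0.440077,  N(−d₂) = 0.689056
Put price V = K·e^{−rT}·N(−d₂) − S·N(−d₁) = 136.555043 − 78.109293 = 58.445750
φ(d₁) = (1/√(2π))·e^{−d₁²/2} = 0.394433
ν = S·φ(d₁)·√T = 97.876079

price = 58.445750
ν = 97.876079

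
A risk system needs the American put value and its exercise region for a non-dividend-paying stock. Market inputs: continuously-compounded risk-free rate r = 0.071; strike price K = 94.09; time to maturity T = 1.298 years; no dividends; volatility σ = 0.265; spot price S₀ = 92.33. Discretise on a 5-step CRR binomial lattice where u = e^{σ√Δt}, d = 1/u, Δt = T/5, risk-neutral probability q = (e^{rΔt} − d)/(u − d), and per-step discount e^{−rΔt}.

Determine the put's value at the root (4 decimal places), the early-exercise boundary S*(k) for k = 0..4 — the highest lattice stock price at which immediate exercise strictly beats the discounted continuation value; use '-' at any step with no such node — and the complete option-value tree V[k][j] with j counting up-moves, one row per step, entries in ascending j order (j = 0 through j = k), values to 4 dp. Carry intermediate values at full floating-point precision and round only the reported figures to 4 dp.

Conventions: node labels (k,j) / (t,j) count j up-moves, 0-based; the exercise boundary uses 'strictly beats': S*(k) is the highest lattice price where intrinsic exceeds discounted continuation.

price = 9.0419
boundary = - - 70.4800 61.5783 70.4800
tree:
9.0419
14.9064 4.2587
23.6100 7.8592 1.2771
32.5117 13.9968 2.7973 0.0000
40.2892 23.6100 6.1273 0.0000 0.0000
47.0843 32.5117 13.4214 0.0000 0.0000 0.0000

Δt=0.25960, u=1.14456, d=0.87370, q=0.53498, disc=e^(-rΔt)=0.98174
k=5 terminal: V=max(K-S,0) → 47.0843 32.5117 13.4214 0.0000 0.0000 0.0000
k=4: j=0 S=53.8008 intr=40.2892 cont=38.5708 V=40.2892[EX]; j=1 S=70.4800 intr=23.6100 cont=21.8917 V=23.6100[EX]; j=2 S=92.3300 intr=1.7600 cont=6.1273 V=6.1273[hold]; j=3 S=120.9539 intr=0.0000 cont=0.0000 V=0.0000[hold]; j=4 S=158.4516 intr=0.0000 cont=0.0000 V=0.0000[hold]  S*(4)=70.4800
k=3: j=0 S=61.5783 intr=32.5117 cont=30.7934 V=32.5117[EX]; j=1 S=80.6686 intr=13.4214 cont=13.9968 V=13.9968[hold]; j=2 S=105.6772 intr=0.0000 cont=2.7973 V=2.7973[hold]; j=3 S=138.4389 intr=0.0000 cont=0.0000 V=0.0000[hold]  S*(3)=61.5783
k=2: j=0 S=70.4800 intr=23.6100 cont=22.1938 V=23.6100[EX]; j=1 S=92.3300 intr=1.7600 cont=7.8592 V=7.8592[hold]; j=2 S=120.9539 intr=0.0000 cont=1.2771 V=1.2771[hold]  S*(2)=70.4800
k=1: j=0 S=80.6686 intr=13.4214 cont=14.9064 V=14.9064[hold]; j=1 S=105.6772 intr=0.0000 cont=4.2587 V=4.2587[hold]  S*(1)=-
k=0: j=0 S=92.3300 intr=1.7600 cont=9.0419 V=9.0419[hold]  S*(0)=-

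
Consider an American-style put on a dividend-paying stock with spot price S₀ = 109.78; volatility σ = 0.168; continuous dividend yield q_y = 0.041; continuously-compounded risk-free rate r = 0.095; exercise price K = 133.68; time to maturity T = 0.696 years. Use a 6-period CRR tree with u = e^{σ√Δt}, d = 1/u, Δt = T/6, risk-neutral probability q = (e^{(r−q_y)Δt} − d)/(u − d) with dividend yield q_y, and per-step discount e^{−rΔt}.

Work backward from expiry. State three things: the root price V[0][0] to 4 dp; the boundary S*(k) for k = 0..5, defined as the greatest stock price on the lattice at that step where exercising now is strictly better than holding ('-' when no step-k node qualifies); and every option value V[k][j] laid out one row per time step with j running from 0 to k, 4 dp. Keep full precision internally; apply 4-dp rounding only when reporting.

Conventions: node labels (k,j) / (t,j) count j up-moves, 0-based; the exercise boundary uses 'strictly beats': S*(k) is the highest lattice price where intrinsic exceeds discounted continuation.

Δt=0.11600  u=1.05889  d=0.94439  q=0.54058  discount=0.98904
step 6 (expiry): payoffs max(K−S,0) = 55.8003 46.3579 35.7708 23.9000 10.5900 0.0000 0.0000
step 5: (k=5,j=0): S=82.4659, K−S=51.2141, hold=50.1403 ⇒ V=51.2141 exercise | (k=5,j=1): S=92.4643, K−S=41.2157, hold=40.1894 ⇒ V=41.2157 exercise | (k=5,j=2): S=103.6749, K−S=30.0051, hold=29.0320 ⇒ V=30.0051 exercise | (k=5,j=3): S=116.2447, K−S=17.4353, hold=16.5218 ⇒ V=17.4353 exercise | (k=5,j=4): S=130.3385, K−S=3.3415, hold=4.8120 ⇒ V=4.8120 continue | (k=5,j=5): S=146.1410, K−S=0.0000, hold=0.0000 ⇒ V=0.0000 continue  boundary S*=116.2447
step 4: (k=4,j=0): S=87.3221, K−S=46.3579, hold=45.3072 ⇒ V=46.3579 exercise | (k=4,j=1): S=97.9092, K−S=35.7708, hold=34.7702 ⇒ V=35.7708 exercise | (k=4,j=2): S=109.7800, K−S=23.9000, hold=22.9558 ⇒ V=23.9000 exercise | (k=4,j=3): S=123.0900, K−S=10.5900, hold=10.4951 ⇒ V=10.5900 exercise | (k=4,j=4): S=138.0137, K−S=0.0000, hold=2.1865 ⇒ V=2.1865 continue  boundary S*=123.0900
step 3: (k=3,j=0): S=92.4643, K−S=41.2157, hold=40.1894 ⇒ V=41.2157 exercise | (k=3,j=1): S=103.6749, K−S=30.0051, hold=29.0320 ⇒ V=30.0051 exercise | (k=3,j=2): S=116.2447, K−S=17.4353, hold=16.5218 ⇒ V=17.4353 exercise | (k=3,j=3): S=130.3385, K−S=3.3415, hold=5.9810 ⇒ V=5.9810 continue  boundary S*=116.2447
step 2: (k=2,j=0): S=97.9092, K−S=35.7708, hold=34.7702 ⇒ V=35.7708 exercise | (k=2,j=1): S=109.7800, K−S=23.9000, hold=22.9558 ⇒ V=23.9000 exercise | (k=2,j=2): S=123.0900, K−S=10.5900, hold=11.1201 ⇒ V=11.1201 continue  boundary S*=109.7800
step 1: (k=1,j=0): S=103.6749, K−S=30.0051, hold=29.0320 ⇒ V=30.0051 exercise | (k=1,j=1): S=116.2447, K−S=17.4353, hold=16.8053 ⇒ V=17.4353 exercise  boundary S*=116.2447
step 0: (k=0,j=0): S=109.7800, K−S=23.9000, hold=22.9558 ⇒ V=23.9000 exercise  boundary S*=109.7800

price = 23.9000
boundary = 109.7800 116.2447 109.7800 116.2447 123.0900 116.2447
tree:
23.9000
30.0051 17.4353
35.7708 23.9000 11.1201
41.2157 30.0051 17.4353 5.9810
46.3579 35.7708 23.9000 10.5900 2.1865
51.2141 41.2157 30.0051 17.4353 4.8120 0.0000
55.8003 46.3579 35.7708 23.9000 10.5900 0.0000 0.0000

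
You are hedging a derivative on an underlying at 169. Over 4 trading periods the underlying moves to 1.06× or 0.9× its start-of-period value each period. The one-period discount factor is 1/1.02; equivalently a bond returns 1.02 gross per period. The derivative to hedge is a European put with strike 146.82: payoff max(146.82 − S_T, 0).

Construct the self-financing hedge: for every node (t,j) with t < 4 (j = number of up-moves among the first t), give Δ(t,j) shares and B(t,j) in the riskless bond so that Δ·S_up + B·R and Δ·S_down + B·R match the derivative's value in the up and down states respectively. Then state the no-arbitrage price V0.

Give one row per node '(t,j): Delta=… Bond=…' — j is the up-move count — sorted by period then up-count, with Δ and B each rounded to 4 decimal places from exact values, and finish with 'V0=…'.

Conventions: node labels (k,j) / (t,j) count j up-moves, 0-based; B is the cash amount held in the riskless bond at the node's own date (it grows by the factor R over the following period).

(0,0): Delta=-0.0903 Bond=16.0858
(1,0): Delta=-0.2890 Bond=46.6356
(1,1): Delta=-0.0340 Bond=6.3314
(2,0): Delta=-0.7653 Bond=112.7764
(2,1): Delta=-0.1542 Bond=25.8322
(2,2): Delta=0.0000 Bond=0.0000
(3,0): Delta=-1.0000 Bond=143.9412
(3,1): Delta=-0.6989 Bond=105.3956
(3,2): Delta=0.0000 Bond=0.0000
(3,3): Delta=0.0000 Bond=0.0000
V0=0.8324

Arbitrage-free pricing uses the up-move probability p* = (R−d)/(u−d) = 0.7500, discounting each step at R = 1.02.
Terminal payoffs: V(4,0)=35.9391, V(4,1)=16.2269, V(4,2)=0.0000, V(4,3)=0.0000, V(4,4)=0.0000
(3,0): S=123.2010. Δ = (V_up−V_dn)/(S_up−S_dn) = (16.2269−35.9391)/(130.5931−110.8809) = -1.0000. V = [p*·16.2269 + (1−p*)·35.9391]/1.02 = 20.7402. B = V − Δ·S = 143.9412.
(3,1): S=145.1034. Δ = (V_up−V_dn)/(S_up−S_dn) = (0.0000−16.2269)/(153.8096−130.5931) = -0.6989. V = [p*·0.0000 + (1−p*)·16.2269]/1.02 = 3.9772. B = V − Δ·S = 105.3956.
(3,2): S=170.8996. Δ = (V_up−V_dn)/(S_up−S_dn) = (0.0000−0.0000)/(181.1535−153.8096) = 0.0000. V = [p*·0.0000 + (1−p*)·0.0000]/1.02 = 0.0000. B = V − Δ·S = 0.0000.
(3,3): S=201.2817. Δ = (V_up−V_dn)/(S_up−S_dn) = (0.0000−0.0000)/(213.3586−181.1535) = 0.0000. V = [p*·0.0000 + (1−p*)·0.0000]/1.02 = 0.0000. B = V − Δ·S = 0.0000.
(2,0): S=136.8900. Δ = (V_up−V_dn)/(S_up−S_dn) = (3.9772−20.7402)/(145.1034−123.2010) = -0.7653. V = [p*·3.9772 + (1−p*)·20.7402]/1.02 = 8.0078. B = V − Δ·S = 112.7764.
(2,1): S=161.2260. Δ = (V_up−V_dn)/(S_up−S_dn) = (0.0000−3.9772)/(170.8996−145.1034) = -0.1542. V = [p*·0.0000 + (1−p*)·3.9772]/1.02 = 0.9748. B = V − Δ·S = 25.8322.
(2,2): S=189.8884. Δ = (V_up−V_dn)/(S_up−S_dn) = (0.0000−0.0000)/(201.2817−170.8996) = 0.0000. V = [p*·0.0000 + (1−p*)·0.0000]/1.02 = 0.0000. B = V − Δ·S = 0.0000.
(1,0): S=152.1000. Δ = (V_up−V_dn)/(S_up−S_dn) = (0.9748−8.0078)/(161.2260−136.8900) = -0.2890. V = [p*·0.9748 + (1−p*)·8.0078]/1.02 = 2.6795. B = V − Δ·S = 46.6356.
(1,1): S=179.1400. Δ = (V_up−V_dn)/(S_up−S_dn) = (0.0000−0.9748)/(189.8884−161.2260) = -0.0340. V = [p*·0.0000 + (1−p*)·0.9748]/1.02 = 0.2389. B = V − Δ·S = 6.3314.
(0,0): S=169.0000. Δ = (V_up−V_dn)/(S_up−S_dn) = (0.2389−2.6795)/(179.1400−152.1000) = -0.0903. V = [p*·0.2389 + (1−p*)·2.6795]/1.02 = 0.8324. B = V − Δ·S = 16.0858.
Check: Δ(0,0)·S0 + B(0,0) = 0.8324 = V0.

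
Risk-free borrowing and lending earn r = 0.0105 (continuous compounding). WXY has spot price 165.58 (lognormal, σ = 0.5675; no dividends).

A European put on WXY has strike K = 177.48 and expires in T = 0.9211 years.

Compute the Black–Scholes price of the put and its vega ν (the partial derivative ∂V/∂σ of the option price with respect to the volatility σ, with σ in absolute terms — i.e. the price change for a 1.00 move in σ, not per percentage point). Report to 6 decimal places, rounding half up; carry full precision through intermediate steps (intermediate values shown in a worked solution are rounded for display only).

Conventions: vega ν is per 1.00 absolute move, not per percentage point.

price = 41.942436
ν = 62.564252

σ√T = 0.5675·√0.9211 = 0.544652
d₁ = (ln(S/K) + (r+σ²/2)T) / (σ√T) = (ln(165.58/177.48) + (0.0105+0.5675²/2)·0.9211) / 0.544652 = (-0.069403 + 0.157995) / 0.544652 = 0.162656
d₂ = d₁ − σ√T = 0.162656 − 0.544652 = -0.381996
e^{−rT} = 0.990375
N(−d₁) = 0.435395,  N(−d₂) = 0.648768
Put price V = K·e^{−rT}·N(−d₂) − S·N(−d₁) = 114.035064 − 72.092628 = 41.942436
φ(d₁) = (1/√(2π))·e^{−d₁²/2} = 0.393700
ν = S·φ(d₁)·√T = 62.564252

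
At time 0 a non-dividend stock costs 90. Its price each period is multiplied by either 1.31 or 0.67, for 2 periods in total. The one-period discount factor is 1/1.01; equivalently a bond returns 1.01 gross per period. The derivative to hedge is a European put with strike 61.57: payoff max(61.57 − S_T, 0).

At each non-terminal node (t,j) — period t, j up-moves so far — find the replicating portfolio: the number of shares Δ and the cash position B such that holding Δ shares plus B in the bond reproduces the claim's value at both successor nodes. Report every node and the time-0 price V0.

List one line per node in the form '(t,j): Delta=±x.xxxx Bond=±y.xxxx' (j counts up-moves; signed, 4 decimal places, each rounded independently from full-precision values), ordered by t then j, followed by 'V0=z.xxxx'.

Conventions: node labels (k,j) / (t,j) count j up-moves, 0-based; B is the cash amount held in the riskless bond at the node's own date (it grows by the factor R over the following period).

(0,0): Delta=-0.1706 Bond=19.9109
(1,0): Delta=-0.5485 Bond=42.9013
(1,1): Delta=0.0000 Bond=0.0000
V0=4.5597

Since d<R<u, set p* = (R−d)/(u−d) = 0.5312; price each node as the discounted p*-expectation of its children.
Terminal payoffs: V(2,0)=21.1690, V(2,1)=0.0000, V(2,2)=0.0000
Node (1,0) S=60.3000: V=(p*·0.0000+(1−p*)·21.1690)/1.01=9.8247; Δ=(0.0000−21.1690)/(78.9930−40.4010)=-0.5485; B=V−Δ·S=42.9013
Node (1,1) S=117.9000: V=(p*·0.0000+(1−p*)·0.0000)/1.01=0.0000; Δ=(0.0000−0.0000)/(154.4490−78.9930)=0.0000; B=V−Δ·S=0.0000
Node (0,0) S=90.0000: V=(p*·0.0000+(1−p*)·9.8247)/1.01=4.5597; Δ=(0.0000−9.8247)/(117.9000−60.3000)=-0.1706; B=V−Δ·S=19.9109
Sanity check at the root: Δ(0,0)·S0 + B(0,0) reproduces V0 = 4.5597.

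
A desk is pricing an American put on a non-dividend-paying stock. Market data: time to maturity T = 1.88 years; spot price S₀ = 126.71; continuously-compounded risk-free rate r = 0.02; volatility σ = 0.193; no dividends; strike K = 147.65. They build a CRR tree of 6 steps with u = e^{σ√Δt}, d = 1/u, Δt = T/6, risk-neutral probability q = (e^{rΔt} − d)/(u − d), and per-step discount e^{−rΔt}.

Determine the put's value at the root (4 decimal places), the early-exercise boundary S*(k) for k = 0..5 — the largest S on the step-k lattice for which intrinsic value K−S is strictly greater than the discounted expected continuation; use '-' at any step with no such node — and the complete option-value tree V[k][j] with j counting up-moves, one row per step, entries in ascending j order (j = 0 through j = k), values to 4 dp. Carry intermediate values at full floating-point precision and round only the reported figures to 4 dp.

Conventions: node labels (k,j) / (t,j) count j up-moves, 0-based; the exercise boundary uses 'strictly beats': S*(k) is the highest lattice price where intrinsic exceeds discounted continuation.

params: Δt=0.31333 u=1.11409 d=0.89760 q=0.50206 e^(-rΔt)=0.99375
t_6 payoffs: 81.3827 65.3999 45.5622 20.9400 0.0000 0.0000 0.0000
t_5: node(5,0) S=73.8275 payoff=73.8225 vs cont=72.9002 → 73.8225 [stop]  node(5,1) S=91.6337 payoff=56.0163 vs cont=55.0939 → 56.0163 [stop]  node(5,2) S=113.7345 payoff=33.9155 vs cont=32.9931 → 33.9155 [stop]  node(5,3) S=141.1658 payoff=6.4842 vs cont=10.3618 → 10.3618 [wait]  node(5,4) S=175.2131 payoff=0.0000 vs cont=0.0000 → 0.0000 [wait]  node(5,5) S=217.4722 payoff=0.0000 vs cont=0.0000 → 0.0000 [wait]  ⇒ S*(5)=113.7345
t_4: node(4,0) S=82.2501 payoff=65.3999 vs cont=64.4775 → 65.3999 [stop]  node(4,1) S=102.0878 payoff=45.5622 vs cont=44.6398 → 45.5622 [stop]  node(4,2) S=126.7100 payoff=20.9400 vs cont=21.9522 → 21.9522 [wait]  node(4,3) S=157.2708 payoff=0.0000 vs cont=5.1274 → 5.1274 [wait]  node(4,4) S=195.2024 payoff=0.0000 vs cont=0.0000 → 0.0000 [wait]  ⇒ S*(4)=102.0878
t_3: node(3,0) S=91.6337 payoff=56.0163 vs cont=55.0939 → 56.0163 [stop]  node(3,1) S=113.7345 payoff=33.9155 vs cont=33.4981 → 33.9155 [stop]  node(3,2) S=141.1658 payoff=6.4842 vs cont=13.4209 → 13.4209 [wait]  node(3,3) S=175.2131 payoff=0.0000 vs cont=2.5372 → 2.5372 [wait]  ⇒ S*(3)=113.7345
t_2: node(2,0) S=102.0878 payoff=45.5622 vs cont=44.6398 → 45.5622 [stop]  node(2,1) S=126.7100 payoff=20.9400 vs cont=23.4784 → 23.4784 [wait]  node(2,2) S=157.2708 payoff=0.0000 vs cont=7.9070 → 7.9070 [wait]  ⇒ S*(2)=102.0878
t_1: node(1,0) S=113.7345 payoff=33.9155 vs cont=34.2596 → 34.2596 [wait]  node(1,1) S=141.1658 payoff=6.4842 vs cont=15.5629 → 15.5629 [wait]  ⇒ S*(1)=-
t_0: node(0,0) S=126.7100 payoff=20.9400 vs cont=24.7174 → 24.7174 [wait]  ⇒ S*(0)=-

price = 24.7174
boundary = - - 102.0878 113.7345 102.0878 113.7345
tree:
24.7174
34.2596 15.5629
45.5622 23.4784 7.9070
56.0163 33.9155 13.4209 2.5372
65.3999 45.5622 21.9522 5.1274 0.0000
73.8225 56.0163 33.9155 10.3618 0.0000 0.0000
81.3827 65.3999 45.5622 20.9400 0.0000 0.0000 0.0000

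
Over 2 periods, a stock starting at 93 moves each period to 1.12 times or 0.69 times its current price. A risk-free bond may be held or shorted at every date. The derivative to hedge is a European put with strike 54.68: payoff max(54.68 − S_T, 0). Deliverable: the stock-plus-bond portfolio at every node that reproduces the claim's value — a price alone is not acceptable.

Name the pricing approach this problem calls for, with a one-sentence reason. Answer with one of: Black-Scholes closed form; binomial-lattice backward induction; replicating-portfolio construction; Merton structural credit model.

framework: replicating-portfolio construction

Key observation: the deliverable is the dynamic trading strategy on the 2-step tree (spot 93, moves 1.12 and 0.69), so the valuation must go through the node-by-node replicating-portfolio solve.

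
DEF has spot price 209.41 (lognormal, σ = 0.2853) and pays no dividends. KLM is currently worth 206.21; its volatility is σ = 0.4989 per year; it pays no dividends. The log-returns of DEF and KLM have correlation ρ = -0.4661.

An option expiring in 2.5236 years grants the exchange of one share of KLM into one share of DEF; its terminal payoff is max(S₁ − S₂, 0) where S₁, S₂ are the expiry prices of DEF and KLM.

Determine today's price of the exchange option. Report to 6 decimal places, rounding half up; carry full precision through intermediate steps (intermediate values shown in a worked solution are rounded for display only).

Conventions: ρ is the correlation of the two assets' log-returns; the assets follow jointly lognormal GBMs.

σ_eff = √(σ₁² + σ₂² − 2ρσ₁σ₂) = √(0.2853² + 0.4989² − 2·-0.4661·0.2853·0.4989) = 0.680429
d₁ = (ln(S₁/S₂) + (q₂ − q₁ + σ_eff²/2)T) / (σ_eff√T) = (ln(209.41/206.21) + (0.0 − 0.0 + 0.231492)·2.5236) / 1.080918 = 0.554705
d₂ = d₁ − σ_eff√T = 0.554705 − 1.080918 = -0.526213
N(d₁) = 0.710452,  N(d₂) = 0.299370
V = S₁·e^{−q₁T}·N(d₁) − S₂·e^{−q₂T}·N(d₂) = 148.775727 − 61.733119 = 87.042607
Key observation: pricing in KLM-units makes this a unit-strike call on the ratio S₁/S₂ — the risk-free rate cancels and cannot affect the value.

exchange price = 87.042607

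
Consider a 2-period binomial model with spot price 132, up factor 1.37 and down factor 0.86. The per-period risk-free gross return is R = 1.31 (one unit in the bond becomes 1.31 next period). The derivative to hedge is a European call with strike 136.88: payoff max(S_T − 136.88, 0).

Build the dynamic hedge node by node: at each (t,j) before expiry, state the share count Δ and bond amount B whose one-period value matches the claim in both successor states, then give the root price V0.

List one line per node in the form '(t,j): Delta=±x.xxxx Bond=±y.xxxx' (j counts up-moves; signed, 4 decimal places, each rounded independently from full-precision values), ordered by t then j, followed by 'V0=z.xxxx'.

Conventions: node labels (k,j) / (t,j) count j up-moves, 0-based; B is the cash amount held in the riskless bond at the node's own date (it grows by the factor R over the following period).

The replicating-portfolio and risk-neutral prices coincide; use p* = (1.31−0.86)/(1.37−0.86) = 0.8824 for the latter.
Payoffs at expiry: V(2,0)=0.0000, V(2,1)=18.6424, V(2,2)=110.8708
Node (1,0) S=113.5200: V=(p*·18.6424+(1−p*)·0.0000)/1.31=12.5566; Δ=(18.6424−0.0000)/(155.5224−97.6272)=0.3220; B=V−Δ·S=-23.9971
Node (1,1) S=180.8400: V=(p*·110.8708+(1−p*)·18.6424)/1.31=76.3515; Δ=(110.8708−18.6424)/(247.7508−155.5224)=1.0000; B=V−Δ·S=-104.4885
Node (0,0) S=132.0000: V=(p*·76.3515+(1−p*)·12.5566)/1.31=52.5543; Δ=(76.3515−12.5566)/(180.8400−113.5200)=0.9476; B=V−Δ·S=-72.5336
As a check, the time-0 holding Δ(0,0)·S0 + B(0,0) comes to 52.5543 — exactly V0.

(0,0): Delta=0.9476 Bond=-72.5336
(1,0): Delta=0.3220 Bond=-23.9971
(1,1): Delta=1.0000 Bond=-104.4885
V0=52.5543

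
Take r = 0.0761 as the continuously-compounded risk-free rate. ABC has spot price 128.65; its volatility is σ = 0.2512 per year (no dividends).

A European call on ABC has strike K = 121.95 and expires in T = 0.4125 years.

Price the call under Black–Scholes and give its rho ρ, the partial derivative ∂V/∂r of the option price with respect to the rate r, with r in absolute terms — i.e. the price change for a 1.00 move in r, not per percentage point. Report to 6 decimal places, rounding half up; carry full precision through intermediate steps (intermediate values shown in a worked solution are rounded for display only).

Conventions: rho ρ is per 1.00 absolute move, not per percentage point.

σ√T = 0.2512·√0.4125 = 0.161336
d₁ = (ln(S/K) + (r+σ²/2)T) / (σ√T) = (ln(128.65/121.95) + (0.0761+0.2512²/2)·0.4125) / 0.161336 = (0.053484 + 0.044406) / 0.161336 = 0.606748
d₂ = d₁ − σ√T = 0.606748 − 0.161336 = 0.445412
e^{−rT} = 0.969096
N(d₁) = 0.727991,  N(d₂) = 0.671989
Call price V = S·N(d₁) − K·e^{−rT}·N(d₂) = 93.656023 − 79.416516 = 14.239507
ρ = K·T·e^{−rT}·N(d₂) = 32.759313

price = 14.239507
ρ = 32.759313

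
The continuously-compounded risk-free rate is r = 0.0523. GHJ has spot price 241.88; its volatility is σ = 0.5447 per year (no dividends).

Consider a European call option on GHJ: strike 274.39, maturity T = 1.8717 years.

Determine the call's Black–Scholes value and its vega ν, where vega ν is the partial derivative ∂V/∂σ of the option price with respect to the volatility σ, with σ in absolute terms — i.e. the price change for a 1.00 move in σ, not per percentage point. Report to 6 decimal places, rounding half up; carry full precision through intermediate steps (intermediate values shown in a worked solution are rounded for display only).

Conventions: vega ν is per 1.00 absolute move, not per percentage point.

price = 67.872682
ν = 124.823779

σ√T = 0.5447·√1.8717 = 0.745205
d₁ = (ln(S/K) + (r+σ²/2)T) / (σ√T) = (ln(241.88/274.39) + (0.0523+0.5447²/2)·1.8717) / 0.745205 = (-0.126109 + 0.375555) / 0.745205 = 0.334735
d₂ = d₁ − σ√T = 0.334735 − 0.745205 = -0.410469
e^{−rT} = 0.906749
N(d₁) = 0.631088,  N(d₂) = 0.340731
Call price V = S·N(d₁) − K·e^{−rT}·N(d₂) = 152.647452 − 84.774770 = 67.872682
φ(d₁) = (1/√(2π))·e^{−d₁²/2} = 0.377207
ν = S·φ(d₁)·√T = 124.823779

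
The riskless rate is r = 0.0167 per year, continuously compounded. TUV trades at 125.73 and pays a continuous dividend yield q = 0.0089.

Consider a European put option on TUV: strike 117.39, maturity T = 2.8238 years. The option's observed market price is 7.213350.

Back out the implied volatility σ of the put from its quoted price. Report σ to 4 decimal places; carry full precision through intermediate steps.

At σ = 0.1502 the Black–Scholes value reproduces the quote:
σ√T = 0.1502·√2.8238 = 0.252399
d₁ = (ln(S/K) + (r−q+σ²/2)T) / (σ√T) = (ln(125.73/117.39) + (0.0167−0.0089+0.1502²/2)·2.8238) / 0.252399 = (0.068635 + 0.053878) / 0.252399 = 0.485396
d₂ = d₁ − σ√T = 0.485396 − 0.252399 = 0.232997
e^{−rT} = 0.953937
e^{−qT} = 0.975181
N(−d₁) = 0.313698,  N(−d₂) = 0.407882
V = K·e^{−rT}·N(−d₂) − S·e^{−qT}·N(−d₁) = 45.675701 − 38.462351 = 7.213350 (the quoted price), and the Black–Scholes price is strictly increasing in σ, so σ is unique

sigma = 0.1502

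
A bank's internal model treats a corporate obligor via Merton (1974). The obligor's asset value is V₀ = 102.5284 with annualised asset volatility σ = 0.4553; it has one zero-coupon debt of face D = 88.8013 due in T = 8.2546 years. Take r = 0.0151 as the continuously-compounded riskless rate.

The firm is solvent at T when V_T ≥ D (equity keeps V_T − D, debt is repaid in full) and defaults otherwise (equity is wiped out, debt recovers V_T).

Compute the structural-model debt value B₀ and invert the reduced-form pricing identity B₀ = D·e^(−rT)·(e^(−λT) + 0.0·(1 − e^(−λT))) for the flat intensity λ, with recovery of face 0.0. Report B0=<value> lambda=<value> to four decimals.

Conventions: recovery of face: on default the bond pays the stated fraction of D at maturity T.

B0=45.6201 lambda=0.0656

Apply the equity-as-call identities (strike 88.8013, horizon 8.2546 years):
d₁ = [ln(V₀/D) + (r + σ²/2)T] / (σ√T)
   = [ln(102.5284/88.8013) + (0.0151 + 0.5·0.4553²)·8.2546] / (0.4553·√8.2546)
   = [0.143739 + 0.980226] / 1.308114 = 0.859225
d₂ = d₁ − σ√T = 0.859225 − 1.308114 = -0.448889
N(d₁) = 0.804892,  N(d₂) = 0.326756,  e^(−rT) = 0.882811
E₀ = V₀·N(d₁) − D·e^(−rT)·N(d₂)
   = 102.5284·0.804892 − 88.8013·0.882811·0.326756 = 56.908334
B₀ = V₀ − E₀ = 102.5284 − 56.908334 = 45.620066
e^(−λT) = (B₀·e^(rT)/D − 0)/(1 − 0) = (45.6201·1.132746/88.8013 − 0)/1 = 0.58192808
λ = −ln(0.58192808)/8.2546 = 0.065589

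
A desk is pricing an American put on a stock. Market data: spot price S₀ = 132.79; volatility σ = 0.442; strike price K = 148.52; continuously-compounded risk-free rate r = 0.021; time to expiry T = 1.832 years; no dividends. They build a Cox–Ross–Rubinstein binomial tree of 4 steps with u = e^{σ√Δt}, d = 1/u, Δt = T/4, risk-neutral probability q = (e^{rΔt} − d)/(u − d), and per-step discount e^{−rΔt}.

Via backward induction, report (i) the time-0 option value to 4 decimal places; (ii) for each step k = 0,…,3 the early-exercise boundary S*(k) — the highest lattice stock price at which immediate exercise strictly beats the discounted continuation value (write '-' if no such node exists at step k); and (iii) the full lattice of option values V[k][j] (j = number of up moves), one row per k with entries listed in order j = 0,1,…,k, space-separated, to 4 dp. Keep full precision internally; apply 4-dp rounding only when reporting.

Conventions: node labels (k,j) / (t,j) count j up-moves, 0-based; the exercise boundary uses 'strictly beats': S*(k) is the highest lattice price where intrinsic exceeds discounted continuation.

Δt=0.45800, u=1.34868, d=0.74147, q=0.44169, disc=e^(-rΔt)=0.99043
k=4 terminal: V=max(K-S,0) → 108.3844 75.5159 15.7300 0.0000 0.0000
k=3: j=0 S=54.1300 intr=94.3900 cont=92.9683 V=94.3900[EX]; j=1 S=98.4592 intr=50.0608 cont=48.6392 V=50.0608[EX]; j=2 S=179.0913 intr=0.0000 cont=8.6982 V=8.6982[hold]; j=3 S=325.7560 intr=0.0000 cont=0.0000 V=0.0000[hold]  S*(3)=98.4592
k=2: j=0 S=73.0041 intr=75.5159 cont=74.0943 V=75.5159[EX]; j=1 S=132.7900 intr=15.7300 cont=31.4872 V=31.4872[hold]; j=2 S=241.5369 intr=0.0000 cont=4.8098 V=4.8098[hold]  S*(2)=73.0041
k=1: j=0 S=98.4592 intr=50.0608 cont=55.5323 V=55.5323[hold]; j=1 S=179.0913 intr=0.0000 cont=19.5155 V=19.5155[hold]  S*(1)=-
k=0: j=0 S=132.7900 intr=15.7300 cont=39.2449 V=39.2449[hold]  S*(0)=-

price = 39.2449
boundary = - - 73.0041 98.4592
tree:
39.2449
55.5323 19.5155
75.5159 31.4872 4.8098
94.3900 50.0608 8.6982 0.0000
108.3844 75.5159 15.7300 0.0000 0.0000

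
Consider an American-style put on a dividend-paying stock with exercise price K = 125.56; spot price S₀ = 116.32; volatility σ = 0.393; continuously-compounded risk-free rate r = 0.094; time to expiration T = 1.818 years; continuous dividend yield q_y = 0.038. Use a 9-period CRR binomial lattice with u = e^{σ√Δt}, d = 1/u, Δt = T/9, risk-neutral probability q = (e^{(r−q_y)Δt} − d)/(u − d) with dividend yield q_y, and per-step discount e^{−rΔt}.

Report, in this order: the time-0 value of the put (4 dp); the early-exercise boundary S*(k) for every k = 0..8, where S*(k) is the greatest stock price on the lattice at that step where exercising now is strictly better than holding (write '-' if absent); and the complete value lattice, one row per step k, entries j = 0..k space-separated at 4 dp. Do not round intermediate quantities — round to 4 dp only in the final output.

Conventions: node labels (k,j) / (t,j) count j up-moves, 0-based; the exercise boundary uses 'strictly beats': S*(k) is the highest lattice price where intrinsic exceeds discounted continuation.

params: Δt=0.20200 u=1.19319 d=0.83809 q=0.48799 e^(-rΔt)=0.98119
t_9 payoffs: 101.8319 91.7781 77.4646 57.0863 28.0735 0.0000 0.0000 0.0000 0.0000 0.0000
t_8: node(8,0) S=28.3122 payoff=97.2478 vs cont=95.1027 → 97.2478 [stop]  node(8,1) S=40.3082 payoff=85.2518 vs cont=83.1983 → 85.2518 [stop]  node(8,2) S=57.3871 payoff=68.1729 vs cont=66.2501 → 68.1729 [stop]  node(8,3) S=81.7023 payoff=43.8577 vs cont=42.1208 → 43.8577 [stop]  node(8,4) S=116.3200 payoff=9.2400 vs cont=14.1035 → 14.1035 [wait]  node(8,5) S=165.6054 payoff=0.0000 vs cont=0.0000 → 0.0000 [wait]  node(8,6) S=235.7734 payoff=0.0000 vs cont=0.0000 → 0.0000 [wait]  node(8,7) S=335.6719 payoff=0.0000 vs cont=0.0000 → 0.0000 [wait]  node(8,8) S=477.8980 payoff=0.0000 vs cont=0.0000 → 0.0000 [wait]  ⇒ S*(8)=81.7023
t_7: node(7,0) S=33.7819 payoff=91.7781 vs cont=89.6748 → 91.7781 [stop]  node(7,1) S=48.0954 payoff=77.4646 vs cont=75.4707 → 77.4646 [stop]  node(7,2) S=68.4737 payoff=57.0863 vs cont=55.2482 → 57.0863 [stop]  node(7,3) S=97.4865 payoff=28.0735 vs cont=28.7861 → 28.7861 [wait]  node(7,4) S=138.7920 payoff=0.0000 vs cont=7.0853 → 7.0853 [wait]  node(7,5) S=197.5990 payoff=0.0000 vs cont=0.0000 → 0.0000 [wait]  node(7,6) S=281.3228 payoff=0.0000 vs cont=0.0000 → 0.0000 [wait]  node(7,7) S=400.5208 payoff=0.0000 vs cont=0.0000 → 0.0000 [wait]  ⇒ S*(7)=68.4737
t_6: node(6,0) S=40.3082 payoff=85.2518 vs cont=83.1983 → 85.2518 [stop]  node(6,1) S=57.3871 payoff=68.1729 vs cont=66.2501 → 68.1729 [stop]  node(6,2) S=81.7023 payoff=43.8577 vs cont=42.4620 → 43.8577 [stop]  node(6,3) S=116.3200 payoff=9.2400 vs cont=17.8540 → 17.8540 [wait]  node(6,4) S=165.6054 payoff=0.0000 vs cont=3.5595 → 3.5595 [wait]  node(6,5) S=235.7734 payoff=0.0000 vs cont=0.0000 → 0.0000 [wait]  node(6,6) S=335.6719 payoff=0.0000 vs cont=0.0000 → 0.0000 [wait]  ⇒ S*(6)=81.7023
t_5: node(5,0) S=48.0954 payoff=77.4646 vs cont=75.4707 → 77.4646 [stop]  node(5,1) S=68.4737 payoff=57.0863 vs cont=55.2482 → 57.0863 [stop]  node(5,2) S=97.4865 payoff=28.0735 vs cont=30.5818 → 30.5818 [wait]  node(5,3) S=138.7920 payoff=0.0000 vs cont=10.6737 → 10.6737 [wait]  node(5,4) S=197.5990 payoff=0.0000 vs cont=1.7882 → 1.7882 [wait]  node(5,5) S=281.3228 payoff=0.0000 vs cont=0.0000 → 0.0000 [wait]  ⇒ S*(5)=68.4737
t_4: node(4,0) S=57.3871 payoff=68.1729 vs cont=66.2501 → 68.1729 [stop]  node(4,1) S=81.7023 payoff=43.8577 vs cont=43.3218 → 43.8577 [stop]  node(4,2) S=116.3200 payoff=9.2400 vs cont=20.4743 → 20.4743 [wait]  node(4,3) S=165.6054 payoff=0.0000 vs cont=6.2185 → 6.2185 [wait]  node(4,4) S=235.7734 payoff=0.0000 vs cont=0.8983 → 0.8983 [wait]  ⇒ S*(4)=81.7023
t_3: node(3,0) S=68.4737 payoff=57.0863 vs cont=55.2482 → 57.0863 [stop]  node(3,1) S=97.4865 payoff=28.0735 vs cont=31.8365 → 31.8365 [wait]  node(3,2) S=138.7920 payoff=0.0000 vs cont=13.2633 → 13.2633 [wait]  node(3,3) S=197.5990 payoff=0.0000 vs cont=3.5542 → 3.5542 [wait]  ⇒ S*(3)=68.4737
t_2: node(2,0) S=81.7023 payoff=43.8577 vs cont=43.9226 → 43.9226 [wait]  node(2,1) S=116.3200 payoff=9.2400 vs cont=22.3446 → 22.3446 [wait]  node(2,2) S=165.6054 payoff=0.0000 vs cont=8.3650 → 8.3650 [wait]  ⇒ S*(2)=-
t_1: node(1,0) S=97.4865 payoff=28.0735 vs cont=32.7646 → 32.7646 [wait]  node(1,1) S=138.7920 payoff=0.0000 vs cont=15.2307 → 15.2307 [wait]  ⇒ S*(1)=-
t_0: node(0,0) S=116.3200 payoff=9.2400 vs cont=23.7528 → 23.7528 [wait]  ⇒ S*(0)=-

price = 23.7528
boundary = - - - 68.4737 81.7023 68.4737 81.7023 68.4737 81.7023
tree:
23.7528
32.7646 15.2307
43.9226 22.3446 8.3650
57.0863 31.8365 13.2633 3.5542
68.1729 43.8577 20.4743 6.2185 0.8983
77.4646 57.0863 30.5818 10.6737 1.7882 0.0000
85.2518 68.1729 43.8577 17.8540 3.5595 0.0000 0.0000
91.7781 77.4646 57.0863 28.7861 7.0853 0.0000 0.0000 0.0000
97.2478 85.2518 68.1729 43.8577 14.1035 0.0000 0.0000 0.0000 0.0000
101.8319 91.7781 77.4646 57.0863 28.0735 0.0000 0.0000 0.0000 0.0000 0.0000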